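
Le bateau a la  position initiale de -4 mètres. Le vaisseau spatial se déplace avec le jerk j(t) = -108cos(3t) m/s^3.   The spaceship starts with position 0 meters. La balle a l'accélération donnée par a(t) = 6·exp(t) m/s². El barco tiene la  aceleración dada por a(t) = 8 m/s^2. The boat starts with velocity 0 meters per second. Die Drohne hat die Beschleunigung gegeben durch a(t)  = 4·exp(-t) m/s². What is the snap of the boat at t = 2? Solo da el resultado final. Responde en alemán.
s(2) = 0.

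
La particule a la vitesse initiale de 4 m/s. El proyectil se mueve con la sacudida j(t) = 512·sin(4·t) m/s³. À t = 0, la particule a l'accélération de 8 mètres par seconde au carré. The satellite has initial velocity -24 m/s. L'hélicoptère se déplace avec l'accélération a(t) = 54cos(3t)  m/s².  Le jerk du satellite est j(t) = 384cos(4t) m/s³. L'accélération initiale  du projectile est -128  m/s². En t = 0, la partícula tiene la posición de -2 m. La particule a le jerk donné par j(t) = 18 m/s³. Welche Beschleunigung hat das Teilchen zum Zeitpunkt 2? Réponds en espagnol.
Para resolver esto, necesitamos tomar 1 antiderivada de nuestra ecuación de la sacudida j(t) = 18. La antiderivada de la sacudida es la aceleración. Usando a(0) = 8, obtenemos a(t) = 18·t + 8. De la ecuación de la aceleración a(t) = 18·t + 8, sustituimos t = 2 para obtener a = 44.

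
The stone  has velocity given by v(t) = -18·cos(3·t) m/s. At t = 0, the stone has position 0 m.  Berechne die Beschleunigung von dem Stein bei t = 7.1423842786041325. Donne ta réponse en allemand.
Wir müssen unsere Gleichung für die Geschwindigkeit v(t) = -18·cos(3·t) 1-mal ableiten. Durch Ableiten von der Geschwindigkeit erhalten wir die Beschleunigung: a(t) = 54·sin(3·t). Mit a(t) = 54·sin(3·t) und Einsetzen von t = 7.1423842786041325, finden wir a = 28.8666373878546.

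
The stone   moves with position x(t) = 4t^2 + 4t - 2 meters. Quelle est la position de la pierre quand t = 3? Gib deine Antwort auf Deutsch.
Wir haben die Position x(t) = 4·t^2 + 4·t - 2. Durch Einsetzen von t = 3: x(3) = 46.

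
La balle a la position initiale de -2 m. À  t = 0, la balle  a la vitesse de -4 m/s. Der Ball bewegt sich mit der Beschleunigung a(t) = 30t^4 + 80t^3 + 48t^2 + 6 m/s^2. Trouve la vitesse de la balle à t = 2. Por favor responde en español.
Necesitamos integrar nuestra ecuación de la aceleración a(t) = 30·t^4 + 80·t^3 + 48·t^2 + 6 1 vez. La antiderivada de la aceleración es la velocidad. Usando v(0) = -4, obtenemos v(t) = 6·t^5 + 20·t^4 + 16·t^3 + 6·t - 4. De la ecuación de la velocidad v(t) = 6·t^5 + 20·t^4 + 16·t^3 + 6·t - 4, sustituimos t = 2 para obtener v = 648.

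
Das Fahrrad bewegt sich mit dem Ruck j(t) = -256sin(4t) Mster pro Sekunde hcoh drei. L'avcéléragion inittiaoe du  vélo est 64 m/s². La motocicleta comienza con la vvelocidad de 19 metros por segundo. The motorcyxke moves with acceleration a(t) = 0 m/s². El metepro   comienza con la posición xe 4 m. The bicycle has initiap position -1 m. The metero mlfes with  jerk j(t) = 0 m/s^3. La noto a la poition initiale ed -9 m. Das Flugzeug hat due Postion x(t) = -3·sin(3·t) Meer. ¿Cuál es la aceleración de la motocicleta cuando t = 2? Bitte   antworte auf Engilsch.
Using a(t) = 0 and substituting t = 2, we find a = 0.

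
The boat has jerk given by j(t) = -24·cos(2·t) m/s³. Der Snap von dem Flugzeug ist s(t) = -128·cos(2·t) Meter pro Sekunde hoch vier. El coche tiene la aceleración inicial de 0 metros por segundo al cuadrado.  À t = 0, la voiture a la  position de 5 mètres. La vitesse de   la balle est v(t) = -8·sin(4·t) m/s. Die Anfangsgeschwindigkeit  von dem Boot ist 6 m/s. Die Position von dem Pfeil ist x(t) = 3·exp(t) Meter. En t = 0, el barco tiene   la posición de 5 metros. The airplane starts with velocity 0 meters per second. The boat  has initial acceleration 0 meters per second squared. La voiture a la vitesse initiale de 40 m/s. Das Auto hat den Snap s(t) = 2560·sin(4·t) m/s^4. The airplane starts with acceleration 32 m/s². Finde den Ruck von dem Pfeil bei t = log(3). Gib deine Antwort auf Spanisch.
Debemos derivar nuestra ecuación de la posición x(t) = 3·exp(t) 3 veces. La derivada de la posición da la velocidad: v(t) = 3·exp(t). Derivando la velocidad, obtenemos la aceleración: a(t) = 3·exp(t). La derivada de la aceleración da la sacudida: j(t) = 3·exp(t). Tenemos la sacudida j(t) = 3·exp(t). Sustituyendo t = log(3): j(log(3)) = 9.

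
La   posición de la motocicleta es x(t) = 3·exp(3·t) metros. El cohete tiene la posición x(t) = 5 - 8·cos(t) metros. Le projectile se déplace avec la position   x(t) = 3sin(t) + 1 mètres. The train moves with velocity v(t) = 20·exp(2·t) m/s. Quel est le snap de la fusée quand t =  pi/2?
En partant de la position x(t) = 5 - 8·cos(t), nous prenons 4 dérivées. En prenant d/dt de x(t), nous trouvons v(t) = 8·sin(t). En dérivant la vitesse, nous obtenons l'accélération: a(t) = 8·cos(t). En dérivant l'accélération, nous obtenons le jerk: j(t) = -8·sin(t). La dérivée du jerk donne le snap: s(t) = -8·cos(t). De l'équation du snap s(t) = -8·cos(t), nous substituons t = pi/2 pour obtenir s = 0.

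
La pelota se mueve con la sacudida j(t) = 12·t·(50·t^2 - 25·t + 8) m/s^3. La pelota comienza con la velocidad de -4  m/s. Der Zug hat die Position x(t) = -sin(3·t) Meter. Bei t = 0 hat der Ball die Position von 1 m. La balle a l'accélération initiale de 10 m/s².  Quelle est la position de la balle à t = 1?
Nous devons intégrer notre équation du jerk j(t) = 12·t·(50·t^2 - 25·t + 8) 3 fois. En intégrant le jerk et en utilisant la condition initiale a(0) = 10, nous obtenons a(t) = 150·t^4 - 100·t^3 + 48·t^2 + 10. L'intégrale de l'accélération, avec v(0) = -4, donne la vitesse: v(t) = 30·t^5 - 25·t^4 + 16·t^3 + 10·t - 4. La primitive de la vitesse, avec x(0) = 1, donne la position: x(t) = 5·t^6 - 5·t^5 + 4·t^4 + 5·t^2 - 4·t + 1. De l'équation de la position x(t) = 5·t^6 - 5·t^5 + 4·t^4 + 5·t^2 - 4·t + 1, nous substituons t = 1 pour obtenir x = 6.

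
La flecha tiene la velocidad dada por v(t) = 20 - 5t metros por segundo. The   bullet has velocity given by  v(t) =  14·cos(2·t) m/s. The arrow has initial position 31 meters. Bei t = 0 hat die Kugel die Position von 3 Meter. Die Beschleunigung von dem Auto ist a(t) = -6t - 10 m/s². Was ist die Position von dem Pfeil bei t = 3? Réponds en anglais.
Starting from velocity v(t) = 20 - 5·t, we take 1 antiderivative. Taking ∫v(t)dt and applying x(0) = 31, we find x(t) = -5·t^2/2 + 20·t + 31. From the given position equation x(t) = -5·t^2/2 + 20·t + 31, we substitute t = 3 to get x = 137/2.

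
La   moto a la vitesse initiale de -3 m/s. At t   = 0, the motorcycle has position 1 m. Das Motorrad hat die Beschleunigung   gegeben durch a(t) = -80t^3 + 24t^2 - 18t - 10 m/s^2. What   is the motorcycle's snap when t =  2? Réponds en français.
Pour résoudre ceci, nous devons prendre 2 dérivées de notre équation de l'accélération a(t) = -80·t^3 + 24·t^2 - 18·t - 10. En prenant d/dt de a(t), nous trouvons j(t) = -240·t^2 + 48·t - 18. La dérivée du jerk donne le snap: s(t) = 48 - 480·t. Nous avons le snap s(t) = 48 - 480·t. En substituant t = 2: s(2) = -912.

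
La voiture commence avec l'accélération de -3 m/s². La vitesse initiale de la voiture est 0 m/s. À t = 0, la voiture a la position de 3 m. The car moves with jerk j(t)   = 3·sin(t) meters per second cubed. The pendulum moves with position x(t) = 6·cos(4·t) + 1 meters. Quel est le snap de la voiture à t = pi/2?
Nous devons dériver notre équation du jerk j(t) = 3·sin(t) 1 fois. La dérivée du jerk donne le snap: s(t) = 3·cos(t). En utilisant s(t) = 3·cos(t) et en substituant t = pi/2, nous trouvons s = 0.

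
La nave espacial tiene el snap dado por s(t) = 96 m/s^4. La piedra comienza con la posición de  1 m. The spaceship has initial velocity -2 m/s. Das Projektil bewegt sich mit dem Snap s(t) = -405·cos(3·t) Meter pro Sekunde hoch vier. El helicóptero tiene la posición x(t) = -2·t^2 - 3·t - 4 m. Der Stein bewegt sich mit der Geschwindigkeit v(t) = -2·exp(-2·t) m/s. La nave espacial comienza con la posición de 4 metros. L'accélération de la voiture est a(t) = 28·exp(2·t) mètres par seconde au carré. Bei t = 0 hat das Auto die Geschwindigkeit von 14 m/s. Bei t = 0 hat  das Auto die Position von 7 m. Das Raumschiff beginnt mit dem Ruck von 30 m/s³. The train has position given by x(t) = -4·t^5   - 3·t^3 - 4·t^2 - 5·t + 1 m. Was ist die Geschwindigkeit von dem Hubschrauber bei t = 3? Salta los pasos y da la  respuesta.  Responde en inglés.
The answer is -15.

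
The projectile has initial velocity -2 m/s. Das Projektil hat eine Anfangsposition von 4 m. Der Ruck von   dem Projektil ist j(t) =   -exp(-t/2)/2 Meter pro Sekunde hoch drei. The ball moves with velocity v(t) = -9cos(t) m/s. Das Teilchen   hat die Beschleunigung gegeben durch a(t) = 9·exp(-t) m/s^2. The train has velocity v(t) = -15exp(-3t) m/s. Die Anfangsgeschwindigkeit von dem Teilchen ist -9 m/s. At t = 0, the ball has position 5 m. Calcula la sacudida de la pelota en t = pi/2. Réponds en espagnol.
Debemos derivar nuestra ecuación de la velocidad v(t) = -9·cos(t) 2 veces. Tomando d/dt de v(t), encontramos a(t) = 9·sin(t). Derivando la aceleración, obtenemos la sacudida: j(t) = 9·cos(t). Tenemos la sacudida j(t) = 9·cos(t). Sustituyendo t = pi/2: j(pi/2) = 0.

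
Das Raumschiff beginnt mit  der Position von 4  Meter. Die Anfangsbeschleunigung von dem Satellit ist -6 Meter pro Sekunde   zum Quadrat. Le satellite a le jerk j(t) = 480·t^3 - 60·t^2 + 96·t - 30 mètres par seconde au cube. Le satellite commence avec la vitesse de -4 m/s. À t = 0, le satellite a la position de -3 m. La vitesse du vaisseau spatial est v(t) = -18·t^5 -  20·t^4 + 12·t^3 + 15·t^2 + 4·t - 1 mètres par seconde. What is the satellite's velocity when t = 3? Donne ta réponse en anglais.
To find the answer, we compute 2 integrals of j(t) = 480·t^3 - 60·t^2 + 96·t - 30. The antiderivative of jerk, with a(0) = -6, gives acceleration: a(t) = 120·t^4 - 20·t^3 + 48·t^2 - 30·t - 6. Integrating acceleration and using the initial condition v(0) = -4, we get v(t) = 24·t^5 - 5·t^4 + 16·t^3 - 15·t^2 - 6·t - 4. From the given velocity equation v(t) = 24·t^5 - 5·t^4 + 16·t^3 - 15·t^2 - 6·t - 4, we substitute t = 3 to get v = 5702.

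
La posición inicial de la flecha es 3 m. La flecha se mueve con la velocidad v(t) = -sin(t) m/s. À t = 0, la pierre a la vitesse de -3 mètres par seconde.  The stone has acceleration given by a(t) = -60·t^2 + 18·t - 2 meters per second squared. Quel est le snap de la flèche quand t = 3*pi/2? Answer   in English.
We must differentiate our velocity equation v(t) = -sin(t) 3 times. The derivative of velocity gives acceleration: a(t) = -cos(t). Differentiating acceleration, we get jerk: j(t) = sin(t). The derivative of jerk gives snap: s(t) = cos(t). We have snap s(t) = cos(t). Substituting t = 3*pi/2: s(3*pi/2) = 0.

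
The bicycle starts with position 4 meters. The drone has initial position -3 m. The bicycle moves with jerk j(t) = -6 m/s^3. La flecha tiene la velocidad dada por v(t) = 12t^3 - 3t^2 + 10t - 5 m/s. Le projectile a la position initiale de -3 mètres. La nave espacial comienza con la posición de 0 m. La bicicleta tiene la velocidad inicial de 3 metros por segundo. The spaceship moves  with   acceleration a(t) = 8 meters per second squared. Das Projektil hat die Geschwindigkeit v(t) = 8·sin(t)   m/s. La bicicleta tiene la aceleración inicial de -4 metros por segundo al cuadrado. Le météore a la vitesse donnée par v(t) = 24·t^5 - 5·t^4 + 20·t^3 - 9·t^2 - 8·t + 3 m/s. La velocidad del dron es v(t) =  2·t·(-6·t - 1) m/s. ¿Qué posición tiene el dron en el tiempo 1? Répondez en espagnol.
Debemos encontrar la integral de nuestra ecuación de la velocidad v(t) = 2·t·(-6·t - 1) 1 vez. Tomando ∫v(t)dt y aplicando x(0) = -3, encontramos x(t) = -4·t^3 - t^2 - 3. Tenemos la posición x(t) = -4·t^3 - t^2 - 3. Sustituyendo t = 1: x(1) = -8.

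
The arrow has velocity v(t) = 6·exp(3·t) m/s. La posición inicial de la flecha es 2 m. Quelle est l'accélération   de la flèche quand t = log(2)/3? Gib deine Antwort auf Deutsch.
Wir müssen unsere Gleichung für die Geschwindigkeit v(t) = 6·exp(3·t) 1-mal ableiten. Die Ableitung von der Geschwindigkeit ergibt die Beschleunigung: a(t) = 18·exp(3·t). Wir haben die Beschleunigung a(t) = 18·exp(3·t). Durch Einsetzen von t = log(2)/3: a(log(2)/3) = 36.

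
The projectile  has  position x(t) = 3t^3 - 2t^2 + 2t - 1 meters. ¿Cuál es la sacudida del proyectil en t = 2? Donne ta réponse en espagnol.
Para resolver esto, necesitamos tomar 3 derivadas de nuestra ecuación de la posición x(t) = 3·t^3 - 2·t^2 + 2·t - 1. La derivada de la posición da la velocidad: v(t) = 9·t^2 - 4·t + 2. Derivando la velocidad, obtenemos la aceleración: a(t) = 18·t - 4. La derivada de la aceleración da la sacudida: j(t) = 18. De la ecuación de la sacudida j(t) = 18, sustituimos t = 2 para obtener j = 18.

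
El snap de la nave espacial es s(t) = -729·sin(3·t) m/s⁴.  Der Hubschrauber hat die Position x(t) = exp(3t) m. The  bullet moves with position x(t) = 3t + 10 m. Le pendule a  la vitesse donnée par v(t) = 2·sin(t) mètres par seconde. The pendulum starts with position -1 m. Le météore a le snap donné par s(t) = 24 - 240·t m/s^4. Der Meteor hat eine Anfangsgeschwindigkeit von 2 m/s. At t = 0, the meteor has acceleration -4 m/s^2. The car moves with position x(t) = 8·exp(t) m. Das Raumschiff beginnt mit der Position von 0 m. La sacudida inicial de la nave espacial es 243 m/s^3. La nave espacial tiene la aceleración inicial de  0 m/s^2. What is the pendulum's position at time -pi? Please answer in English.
To solve this, we need to take 1 antiderivative of our velocity equation v(t) = 2·sin(t). The integral of velocity, with x(0) = -1, gives position: x(t) = 1 - 2·cos(t). Using x(t) = 1 - 2·cos(t) and substituting t = -pi, we find x = 3.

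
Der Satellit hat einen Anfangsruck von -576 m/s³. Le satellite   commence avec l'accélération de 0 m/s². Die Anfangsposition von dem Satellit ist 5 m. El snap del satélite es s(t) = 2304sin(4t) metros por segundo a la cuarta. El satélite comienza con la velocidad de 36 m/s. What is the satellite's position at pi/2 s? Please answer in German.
Um dies zu lösen, müssen wir 4 Stammfunktionen unserer Gleichung für den Snap s(t) = 2304·sin(4·t) finden. Durch Integration von dem Snap und Verwendung der Anfangsbedingung j(0) = -576, erhalten wir j(t) = -576·cos(4·t). Durch Integration von dem Ruck und Verwendung der Anfangsbedingung a(0) = 0, erhalten wir a(t) = -144·sin(4·t). Das Integral von der Beschleunigung, mit v(0) = 36, ergibt die Geschwindigkeit: v(t) = 36·cos(4·t). Mit ∫v(t)dt und Anwendung von x(0) = 5, finden wir x(t) = 9·sin(4·t) + 5. Wir haben die Position x(t) = 9·sin(4·t) + 5. Durch Einsetzen von t = pi/2: x(pi/2) = 5.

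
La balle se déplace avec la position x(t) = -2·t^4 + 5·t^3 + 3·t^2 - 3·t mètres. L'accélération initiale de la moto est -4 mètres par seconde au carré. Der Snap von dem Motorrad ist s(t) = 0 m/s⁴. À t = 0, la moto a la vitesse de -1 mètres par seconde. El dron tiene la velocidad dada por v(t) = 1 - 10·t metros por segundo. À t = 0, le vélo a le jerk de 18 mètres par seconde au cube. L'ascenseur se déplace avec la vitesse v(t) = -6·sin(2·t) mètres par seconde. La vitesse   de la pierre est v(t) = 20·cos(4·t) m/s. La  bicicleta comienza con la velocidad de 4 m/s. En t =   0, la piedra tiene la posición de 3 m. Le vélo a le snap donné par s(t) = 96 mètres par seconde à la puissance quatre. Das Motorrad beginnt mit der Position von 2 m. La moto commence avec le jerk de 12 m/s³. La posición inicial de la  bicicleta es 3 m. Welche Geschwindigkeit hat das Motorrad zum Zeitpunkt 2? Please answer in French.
Nous devons intégrer notre équation du snap s(t) = 0 3 fois. En prenant ∫s(t)dt et en appliquant j(0) = 12, nous trouvons j(t) = 12. L'intégrale du jerk, avec a(0) = -4, donne l'accélération: a(t) = 12·t - 4. En intégrant l'accélération et en utilisant la condition initiale v(0) = -1, nous obtenons v(t) = 6·t^2 - 4·t - 1. De l'équation de la vitesse v(t) = 6·t^2 - 4·t - 1, nous substituons t = 2 pour obtenir v = 15.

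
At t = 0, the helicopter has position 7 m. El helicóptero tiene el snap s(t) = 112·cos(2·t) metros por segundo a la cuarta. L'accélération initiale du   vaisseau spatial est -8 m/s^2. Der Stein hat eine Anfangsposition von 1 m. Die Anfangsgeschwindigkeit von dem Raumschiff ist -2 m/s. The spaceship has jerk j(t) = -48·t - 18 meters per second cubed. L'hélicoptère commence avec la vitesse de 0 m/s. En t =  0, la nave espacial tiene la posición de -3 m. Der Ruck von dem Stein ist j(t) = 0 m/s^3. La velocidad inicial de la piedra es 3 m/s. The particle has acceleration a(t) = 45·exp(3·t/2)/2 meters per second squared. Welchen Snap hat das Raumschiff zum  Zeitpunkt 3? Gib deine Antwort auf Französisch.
En partant du jerk j(t) = -48·t - 18, nous prenons 1 dérivée. En dérivant le jerk, nous obtenons le snap: s(t) = -48. En utilisant s(t) = -48 et en substituant t = 3, nous trouvons s = -48.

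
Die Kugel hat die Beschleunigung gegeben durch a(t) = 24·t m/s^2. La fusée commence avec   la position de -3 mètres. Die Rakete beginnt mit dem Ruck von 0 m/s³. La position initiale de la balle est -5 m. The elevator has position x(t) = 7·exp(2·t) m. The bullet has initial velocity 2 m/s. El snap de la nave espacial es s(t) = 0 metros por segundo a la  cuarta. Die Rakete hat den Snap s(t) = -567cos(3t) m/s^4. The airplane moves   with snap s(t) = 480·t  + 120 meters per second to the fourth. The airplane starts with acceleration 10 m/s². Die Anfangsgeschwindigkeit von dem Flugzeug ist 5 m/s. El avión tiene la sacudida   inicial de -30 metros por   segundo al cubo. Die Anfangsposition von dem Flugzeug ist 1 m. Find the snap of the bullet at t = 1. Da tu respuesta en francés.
Pour résoudre ceci, nous devons prendre 2 dérivées de notre équation de l'accélération a(t) = 24·t. En dérivant l'accélération, nous obtenons le jerk: j(t) = 24. En dérivant le jerk, nous obtenons le snap: s(t) = 0. De l'équation du snap s(t) = 0, nous substituons t = 1 pour obtenir s = 0.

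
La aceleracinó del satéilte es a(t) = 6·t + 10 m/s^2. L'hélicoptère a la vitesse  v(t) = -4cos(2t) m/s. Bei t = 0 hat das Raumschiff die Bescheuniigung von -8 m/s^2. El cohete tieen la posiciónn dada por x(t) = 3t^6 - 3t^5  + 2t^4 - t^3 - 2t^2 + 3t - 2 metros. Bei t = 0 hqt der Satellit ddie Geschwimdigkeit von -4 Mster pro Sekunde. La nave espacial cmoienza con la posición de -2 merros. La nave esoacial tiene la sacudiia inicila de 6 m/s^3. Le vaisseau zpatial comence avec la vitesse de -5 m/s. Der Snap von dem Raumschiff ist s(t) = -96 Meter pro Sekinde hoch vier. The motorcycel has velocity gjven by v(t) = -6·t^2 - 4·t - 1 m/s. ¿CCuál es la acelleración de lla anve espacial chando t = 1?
Partiendo del snap s(t) = -96, tomamos 2 integrales. La integral del snap es la sacudida. Usando j(0) = 6, obtenemos j(t) = 6 - 96·t. La integral de la sacudida, con a(0) = -8, da la aceleración: a(t) = -48·t^2 + 6·t - 8. Tenemos la aceleración a(t) = -48·t^2 + 6·t - 8. Sustituyendo t = 1: a(1) = -50.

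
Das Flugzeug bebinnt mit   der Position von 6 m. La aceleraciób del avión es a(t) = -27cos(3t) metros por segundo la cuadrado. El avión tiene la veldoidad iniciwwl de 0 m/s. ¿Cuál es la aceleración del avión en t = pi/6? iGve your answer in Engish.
Using a(t) = -27·cos(3·t) and substituting t = pi/6, we find a = 0.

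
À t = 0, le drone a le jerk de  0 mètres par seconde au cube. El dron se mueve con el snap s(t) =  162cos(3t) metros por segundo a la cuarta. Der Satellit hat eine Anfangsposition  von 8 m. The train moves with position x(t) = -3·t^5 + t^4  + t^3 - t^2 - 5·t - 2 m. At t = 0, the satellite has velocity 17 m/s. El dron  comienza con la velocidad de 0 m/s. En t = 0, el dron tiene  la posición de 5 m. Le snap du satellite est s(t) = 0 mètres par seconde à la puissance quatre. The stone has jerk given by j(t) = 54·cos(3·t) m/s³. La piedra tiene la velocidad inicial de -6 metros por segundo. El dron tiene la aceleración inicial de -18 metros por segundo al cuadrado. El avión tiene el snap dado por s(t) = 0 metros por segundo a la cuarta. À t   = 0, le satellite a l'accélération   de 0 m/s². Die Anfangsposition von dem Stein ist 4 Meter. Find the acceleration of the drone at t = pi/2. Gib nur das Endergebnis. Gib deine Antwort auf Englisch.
The answer is 0.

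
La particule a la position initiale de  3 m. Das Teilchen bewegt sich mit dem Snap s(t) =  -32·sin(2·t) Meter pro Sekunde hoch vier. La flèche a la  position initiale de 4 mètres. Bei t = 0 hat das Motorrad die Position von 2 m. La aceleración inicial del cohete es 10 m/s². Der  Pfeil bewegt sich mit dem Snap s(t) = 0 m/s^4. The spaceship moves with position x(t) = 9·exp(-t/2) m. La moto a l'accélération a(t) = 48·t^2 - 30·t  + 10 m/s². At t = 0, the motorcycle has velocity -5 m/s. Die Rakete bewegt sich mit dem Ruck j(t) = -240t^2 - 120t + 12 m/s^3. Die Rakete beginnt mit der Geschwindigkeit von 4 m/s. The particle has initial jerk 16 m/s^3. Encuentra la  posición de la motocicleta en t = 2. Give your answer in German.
Wir müssen unsere Gleichung für die Beschleunigung a(t) = 48·t^2 - 30·t + 10 2-mal integrieren. Die Stammfunktion von der Beschleunigung ist die Geschwindigkeit. Mit v(0) = -5 erhalten wir v(t) = 16·t^3 - 15·t^2 + 10·t - 5. Durch Integration von der Geschwindigkeit und Verwendung der Anfangsbedingung x(0) = 2, erhalten wir x(t) = 4·t^4 - 5·t^3 + 5·t^2 - 5·t + 2. Mit x(t) = 4·t^4 - 5·t^3 + 5·t^2 - 5·t + 2 und Einsetzen von t = 2, finden wir x = 36.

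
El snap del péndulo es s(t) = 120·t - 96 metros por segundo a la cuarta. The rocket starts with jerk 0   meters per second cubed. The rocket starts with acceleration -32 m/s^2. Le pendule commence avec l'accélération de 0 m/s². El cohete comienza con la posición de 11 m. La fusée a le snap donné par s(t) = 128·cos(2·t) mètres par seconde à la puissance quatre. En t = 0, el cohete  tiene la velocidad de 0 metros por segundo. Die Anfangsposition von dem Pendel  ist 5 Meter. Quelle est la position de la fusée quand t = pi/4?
Nous devons intégrer notre équation du snap s(t) = 128·cos(2·t) 4 fois. La primitive du snap, avec j(0) = 0, donne le jerk: j(t) = 64·sin(2·t). La primitive du jerk est l'accélération. En utilisant a(0) = -32, nous obtenons a(t) = -32·cos(2·t). En prenant ∫a(t)dt et en appliquant v(0) = 0, nous trouvons v(t) = -16·sin(2·t). En prenant ∫v(t)dt et en appliquant x(0) = 11, nous trouvons x(t) = 8·cos(2·t) + 3. Nous avons la position x(t) = 8·cos(2·t) + 3. En substituant t = pi/4: x(pi/4) = 3.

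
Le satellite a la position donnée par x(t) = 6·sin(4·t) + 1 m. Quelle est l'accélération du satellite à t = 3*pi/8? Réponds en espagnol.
Debemos derivar nuestra ecuación de la posición x(t) = 6·sin(4·t) + 1 2 veces. Derivando la posición, obtenemos la velocidad: v(t) = 24·cos(4·t). Derivando la velocidad, obtenemos la aceleración: a(t) = -96·sin(4·t). Tenemos la aceleración a(t) = -96·sin(4·t). Sustituyendo t = 3*pi/8: a(3*pi/8) = 96.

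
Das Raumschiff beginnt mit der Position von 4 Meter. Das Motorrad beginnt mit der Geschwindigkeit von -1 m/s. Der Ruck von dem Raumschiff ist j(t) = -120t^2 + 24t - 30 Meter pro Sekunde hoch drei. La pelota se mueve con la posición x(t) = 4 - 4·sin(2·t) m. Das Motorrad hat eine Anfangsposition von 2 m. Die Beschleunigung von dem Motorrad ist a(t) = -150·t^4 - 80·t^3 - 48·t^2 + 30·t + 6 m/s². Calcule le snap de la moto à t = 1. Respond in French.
En partant de l'accélération a(t) = -150·t^4 - 80·t^3 - 48·t^2 + 30·t + 6, nous prenons 2 dérivées. La dérivée de l'accélération donne le jerk: j(t) = -600·t^3 - 240·t^2 - 96·t + 30. En prenant d/dt de j(t), nous trouvons s(t) = -1800·t^2 - 480·t - 96. De l'équation du snap s(t) = -1800·t^2 - 480·t - 96, nous substituons t = 1 pour obtenir s = -2376.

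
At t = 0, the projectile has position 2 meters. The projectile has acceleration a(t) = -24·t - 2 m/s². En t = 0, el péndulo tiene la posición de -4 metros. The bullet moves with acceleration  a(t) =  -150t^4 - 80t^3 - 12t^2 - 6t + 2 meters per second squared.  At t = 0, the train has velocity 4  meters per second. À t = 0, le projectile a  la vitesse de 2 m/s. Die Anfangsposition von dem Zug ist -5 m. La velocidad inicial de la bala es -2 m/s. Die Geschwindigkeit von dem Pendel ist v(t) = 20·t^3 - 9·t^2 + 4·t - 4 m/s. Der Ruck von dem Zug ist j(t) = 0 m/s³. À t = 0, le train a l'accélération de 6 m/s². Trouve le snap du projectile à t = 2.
Pour résoudre ceci, nous devons prendre 2 dérivées de notre équation de l'accélération a(t) = -24·t - 2. En prenant d/dt de a(t), nous trouvons j(t) = -24. En dérivant le jerk, nous obtenons le snap: s(t) = 0. De l'équation du snap s(t) = 0, nous substituons t = 2 pour obtenir s = 0.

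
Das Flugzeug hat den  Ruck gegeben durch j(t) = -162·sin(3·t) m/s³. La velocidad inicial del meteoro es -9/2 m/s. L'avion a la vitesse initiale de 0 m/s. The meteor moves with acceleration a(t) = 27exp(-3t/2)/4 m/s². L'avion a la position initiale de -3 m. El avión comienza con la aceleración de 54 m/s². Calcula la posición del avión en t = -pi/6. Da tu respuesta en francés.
Pour résoudre ceci, nous devons prendre 3 primitives de notre équation du jerk j(t) = -162·sin(3·t). En prenant ∫j(t)dt et en appliquant a(0) = 54, nous trouvons a(t) = 54·cos(3·t). La primitive de l'accélération, avec v(0) = 0, donne la vitesse: v(t) = 18·sin(3·t). La primitive de la vitesse, avec x(0) = -3, donne la position: x(t) = 3 - 6·cos(3·t). Nous avons la position x(t) = 3 - 6·cos(3·t). En substituant t = -pi/6: x(-pi/6) = 3.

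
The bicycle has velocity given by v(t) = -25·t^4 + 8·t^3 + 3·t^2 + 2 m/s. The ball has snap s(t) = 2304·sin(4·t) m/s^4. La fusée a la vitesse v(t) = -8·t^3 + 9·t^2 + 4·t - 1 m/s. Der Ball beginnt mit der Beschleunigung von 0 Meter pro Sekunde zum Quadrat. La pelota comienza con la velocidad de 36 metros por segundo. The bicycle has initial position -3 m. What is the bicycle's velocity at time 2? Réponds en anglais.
We have velocity v(t) = -25·t^4 + 8·t^3 + 3·t^2 + 2. Substituting t = 2: v(2) = -322.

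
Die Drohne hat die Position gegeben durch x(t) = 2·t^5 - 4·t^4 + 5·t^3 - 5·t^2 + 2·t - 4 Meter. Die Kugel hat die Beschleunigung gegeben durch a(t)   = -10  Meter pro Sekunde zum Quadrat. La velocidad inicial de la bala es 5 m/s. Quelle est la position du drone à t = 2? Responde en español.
Tenemos la posición x(t) = 2·t^5 - 4·t^4 + 5·t^3 - 5·t^2 + 2·t - 4. Sustituyendo t = 2: x(2) = 20.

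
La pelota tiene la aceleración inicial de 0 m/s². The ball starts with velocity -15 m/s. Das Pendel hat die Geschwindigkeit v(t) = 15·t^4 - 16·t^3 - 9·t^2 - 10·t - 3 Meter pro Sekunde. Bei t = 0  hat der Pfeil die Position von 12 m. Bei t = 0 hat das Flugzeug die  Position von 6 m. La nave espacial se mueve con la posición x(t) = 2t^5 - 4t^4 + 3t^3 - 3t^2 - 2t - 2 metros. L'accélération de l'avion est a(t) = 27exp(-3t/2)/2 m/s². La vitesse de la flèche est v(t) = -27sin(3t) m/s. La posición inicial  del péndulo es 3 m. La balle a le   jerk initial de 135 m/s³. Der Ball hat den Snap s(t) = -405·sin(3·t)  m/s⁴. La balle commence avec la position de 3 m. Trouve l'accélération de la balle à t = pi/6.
En partant du snap s(t) = -405·sin(3·t), nous prenons 2 primitives. En intégrant le snap et en utilisant la condition initiale j(0) = 135, nous obtenons j(t) = 135·cos(3·t). En prenant ∫j(t)dt et en appliquant a(0) = 0, nous trouvons a(t) = 45·sin(3·t). De l'équation de l'accélération a(t) = 45·sin(3·t), nous substituons t = pi/6 pour obtenir a = 45.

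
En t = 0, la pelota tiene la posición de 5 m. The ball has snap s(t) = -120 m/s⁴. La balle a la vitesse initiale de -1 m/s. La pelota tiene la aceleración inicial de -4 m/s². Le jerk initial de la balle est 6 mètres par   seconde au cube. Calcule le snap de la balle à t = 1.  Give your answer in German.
Aus der Gleichung für den Snap s(t) = -120, setzen wir t = 1 ein und erhalten s = -120.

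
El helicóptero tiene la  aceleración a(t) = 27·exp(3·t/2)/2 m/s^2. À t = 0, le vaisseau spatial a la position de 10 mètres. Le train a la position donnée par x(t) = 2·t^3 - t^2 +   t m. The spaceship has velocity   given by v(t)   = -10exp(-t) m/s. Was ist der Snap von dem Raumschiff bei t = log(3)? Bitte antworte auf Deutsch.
Um dies zu lösen, müssen wir 3 Ableitungen unserer Gleichung für die Geschwindigkeit v(t) = -10·exp(-t) nehmen. Durch Ableiten von der Geschwindigkeit erhalten wir die Beschleunigung: a(t) = 10·exp(-t). Die Ableitung von der Beschleunigung ergibt den Ruck: j(t) = -10·exp(-t). Mit d/dt von j(t) finden wir s(t) = 10·exp(-t). Mit s(t) = 10·exp(-t) und Einsetzen von t = log(3), finden wir s = 10/3.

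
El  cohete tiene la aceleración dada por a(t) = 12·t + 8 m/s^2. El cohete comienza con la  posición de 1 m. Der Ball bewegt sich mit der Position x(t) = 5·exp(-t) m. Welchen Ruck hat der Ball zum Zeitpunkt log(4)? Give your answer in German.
Um dies zu lösen, müssen wir 3 Ableitungen unserer Gleichung für die Position x(t) = 5·exp(-t) nehmen. Durch Ableiten von der Position erhalten wir die Geschwindigkeit: v(t) = -5·exp(-t). Durch Ableiten von der Geschwindigkeit erhalten wir die Beschleunigung: a(t) = 5·exp(-t). Mit d/dt von a(t) finden wir j(t) = -5·exp(-t). Mit j(t) = -5·exp(-t) und Einsetzen von t = log(4), finden wir j = -5/4.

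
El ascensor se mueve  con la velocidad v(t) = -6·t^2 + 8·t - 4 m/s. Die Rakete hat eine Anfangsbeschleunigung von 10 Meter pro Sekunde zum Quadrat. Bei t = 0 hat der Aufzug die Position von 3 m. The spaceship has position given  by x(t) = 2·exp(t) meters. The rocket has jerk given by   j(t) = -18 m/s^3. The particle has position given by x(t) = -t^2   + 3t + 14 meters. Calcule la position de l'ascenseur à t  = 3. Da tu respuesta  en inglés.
To find the answer, we compute 1 antiderivative of v(t) = -6·t^2 + 8·t - 4. Taking ∫v(t)dt and applying x(0) = 3, we find x(t) = -2·t^3 + 4·t^2 - 4·t + 3. We have position x(t) = -2·t^3 + 4·t^2 - 4·t + 3. Substituting t = 3: x(3) = -27.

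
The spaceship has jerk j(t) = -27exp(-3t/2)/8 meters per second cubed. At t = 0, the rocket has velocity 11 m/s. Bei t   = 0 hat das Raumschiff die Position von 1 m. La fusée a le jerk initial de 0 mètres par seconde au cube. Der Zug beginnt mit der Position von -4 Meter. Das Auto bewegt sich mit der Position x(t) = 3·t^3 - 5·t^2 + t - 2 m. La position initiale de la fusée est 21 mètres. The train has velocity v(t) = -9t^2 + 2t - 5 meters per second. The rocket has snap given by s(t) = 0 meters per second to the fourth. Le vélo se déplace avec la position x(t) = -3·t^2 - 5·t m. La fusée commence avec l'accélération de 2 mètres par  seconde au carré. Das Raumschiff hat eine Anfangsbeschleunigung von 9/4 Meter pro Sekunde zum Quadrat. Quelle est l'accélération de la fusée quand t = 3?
Nous devons intégrer notre équation du snap s(t) = 0 2 fois. En prenant ∫s(t)dt et en appliquant j(0) = 0, nous trouvons j(t) = 0. La primitive du jerk, avec a(0) = 2, donne l'accélération: a(t) = 2. De l'équation de l'accélération a(t) = 2, nous substituons t = 3 pour obtenir a = 2.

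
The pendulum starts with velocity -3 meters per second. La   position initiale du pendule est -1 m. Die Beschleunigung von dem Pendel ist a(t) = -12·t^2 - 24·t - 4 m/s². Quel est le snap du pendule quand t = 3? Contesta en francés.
Nous devons dériver notre équation de l'accélération a(t) = -12·t^2 - 24·t - 4 2 fois. En dérivant l'accélération, nous obtenons le jerk: j(t) = -24·t - 24. En dérivant le jerk, nous obtenons le snap: s(t) = -24. De l'équation du snap s(t) = -24, nous substituons t = 3 pour obtenir s = -24.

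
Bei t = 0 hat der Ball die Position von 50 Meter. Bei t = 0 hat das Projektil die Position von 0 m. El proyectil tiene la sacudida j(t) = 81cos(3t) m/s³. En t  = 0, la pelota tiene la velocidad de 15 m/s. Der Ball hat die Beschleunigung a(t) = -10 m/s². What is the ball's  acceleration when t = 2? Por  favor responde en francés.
De l'équation de l'accélération a(t) = -10, nous substituons t = 2 pour obtenir a = -10.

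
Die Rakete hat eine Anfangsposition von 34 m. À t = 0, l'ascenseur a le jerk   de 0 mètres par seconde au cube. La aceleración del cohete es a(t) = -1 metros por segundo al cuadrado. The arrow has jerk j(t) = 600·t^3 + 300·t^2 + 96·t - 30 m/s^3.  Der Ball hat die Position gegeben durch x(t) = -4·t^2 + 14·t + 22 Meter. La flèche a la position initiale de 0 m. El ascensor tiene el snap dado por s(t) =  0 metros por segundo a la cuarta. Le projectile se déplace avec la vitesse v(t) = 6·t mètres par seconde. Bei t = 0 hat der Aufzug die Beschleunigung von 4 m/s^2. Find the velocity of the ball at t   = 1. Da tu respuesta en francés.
Nous devons dériver notre équation de la position x(t) = -4·t^2 + 14·t + 22 1 fois. En prenant d/dt de x(t), nous trouvons v(t) = 14 - 8·t. De l'équation de la vitesse v(t) = 14 - 8·t, nous substituons t = 1 pour obtenir v = 6.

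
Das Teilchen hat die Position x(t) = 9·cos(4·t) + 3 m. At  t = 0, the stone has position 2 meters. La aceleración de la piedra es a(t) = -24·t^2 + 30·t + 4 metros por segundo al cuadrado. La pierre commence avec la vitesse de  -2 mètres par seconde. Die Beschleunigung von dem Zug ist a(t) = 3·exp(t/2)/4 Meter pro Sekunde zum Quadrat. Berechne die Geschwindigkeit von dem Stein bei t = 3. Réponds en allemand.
Ausgehend von der Beschleunigung a(t) = -24·t^2 + 30·t + 4, nehmen wir 1 Stammfunktion. Mit ∫a(t)dt und Anwendung von v(0) = -2, finden wir v(t) = -8·t^3 + 15·t^2 + 4·t - 2. Mit v(t) = -8·t^3 + 15·t^2 + 4·t - 2 und Einsetzen von t = 3, finden wir v = -71.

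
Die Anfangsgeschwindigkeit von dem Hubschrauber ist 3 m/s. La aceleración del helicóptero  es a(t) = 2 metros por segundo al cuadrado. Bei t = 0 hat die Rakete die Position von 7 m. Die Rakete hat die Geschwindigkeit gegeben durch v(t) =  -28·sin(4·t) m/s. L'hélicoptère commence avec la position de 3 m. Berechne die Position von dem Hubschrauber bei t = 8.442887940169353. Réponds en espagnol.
Necesitamos integrar nuestra ecuación de la aceleración a(t) = 2 2 veces. Integrando la aceleración y usando la condición inicial v(0) = 3, obtenemos v(t) = 2·t + 3. Tomando ∫v(t)dt y aplicando x(0) = 3, encontramos x(t) = t^2 + 3·t + 3. Usando x(t) = t^2 + 3·t + 3 y sustituyendo t = 8.442887940169353, encontramos x = 99.6110205907652.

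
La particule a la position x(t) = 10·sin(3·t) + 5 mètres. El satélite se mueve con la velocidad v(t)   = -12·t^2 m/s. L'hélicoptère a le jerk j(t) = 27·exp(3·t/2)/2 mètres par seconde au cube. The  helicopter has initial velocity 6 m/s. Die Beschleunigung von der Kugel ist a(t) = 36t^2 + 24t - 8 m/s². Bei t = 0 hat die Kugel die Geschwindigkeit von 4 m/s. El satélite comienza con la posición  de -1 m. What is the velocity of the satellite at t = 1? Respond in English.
From the given velocity equation v(t) = -12·t^2, we substitute t = 1 to get v = -12.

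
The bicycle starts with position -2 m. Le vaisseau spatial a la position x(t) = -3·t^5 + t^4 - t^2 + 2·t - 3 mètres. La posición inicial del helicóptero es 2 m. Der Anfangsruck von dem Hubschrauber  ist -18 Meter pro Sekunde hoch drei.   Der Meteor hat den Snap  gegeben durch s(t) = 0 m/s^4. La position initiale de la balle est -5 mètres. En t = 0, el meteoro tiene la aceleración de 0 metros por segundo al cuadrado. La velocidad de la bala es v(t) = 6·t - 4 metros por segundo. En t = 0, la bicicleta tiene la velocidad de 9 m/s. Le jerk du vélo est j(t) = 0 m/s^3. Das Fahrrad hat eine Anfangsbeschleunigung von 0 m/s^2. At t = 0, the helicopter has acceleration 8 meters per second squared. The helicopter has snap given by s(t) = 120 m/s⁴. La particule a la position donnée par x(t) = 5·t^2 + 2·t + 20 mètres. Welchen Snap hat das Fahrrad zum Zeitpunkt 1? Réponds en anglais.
Starting from jerk j(t) = 0, we take 1 derivative. The derivative of jerk gives snap: s(t) = 0. Using s(t) = 0 and substituting t = 1, we find s = 0.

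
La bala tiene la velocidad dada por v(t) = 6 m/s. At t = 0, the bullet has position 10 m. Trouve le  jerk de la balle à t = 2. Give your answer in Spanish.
Debemos derivar nuestra ecuación de la velocidad v(t) = 6 2 veces. La derivada de la velocidad da la aceleración: a(t) = 0. Tomando d/dt de a(t), encontramos j(t) = 0. Usando j(t) = 0 y sustituyendo t = 2, encontramos j = 0.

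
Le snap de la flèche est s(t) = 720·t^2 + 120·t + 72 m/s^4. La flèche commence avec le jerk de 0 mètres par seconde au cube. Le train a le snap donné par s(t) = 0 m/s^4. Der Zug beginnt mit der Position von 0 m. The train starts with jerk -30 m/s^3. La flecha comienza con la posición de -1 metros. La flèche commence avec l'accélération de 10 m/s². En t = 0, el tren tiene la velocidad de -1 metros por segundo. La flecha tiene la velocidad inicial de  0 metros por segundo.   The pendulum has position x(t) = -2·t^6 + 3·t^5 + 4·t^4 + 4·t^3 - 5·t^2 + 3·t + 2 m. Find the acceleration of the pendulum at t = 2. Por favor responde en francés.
En partant de la position x(t) = -2·t^6 + 3·t^5 + 4·t^4 + 4·t^3 - 5·t^2 + 3·t + 2, nous prenons 2 dérivées. En prenant d/dt de x(t), nous trouvons v(t) = -12·t^5 + 15·t^4 + 16·t^3 + 12·t^2 - 10·t + 3. La dérivée de la vitesse donne l'accélération: a(t) = -60·t^4 + 60·t^3 + 48·t^2 + 24·t - 10. De l'équation de l'accélération a(t) = -60·t^4 + 60·t^3 + 48·t^2 + 24·t - 10, nous substituons t = 2 pour obtenir a = -250.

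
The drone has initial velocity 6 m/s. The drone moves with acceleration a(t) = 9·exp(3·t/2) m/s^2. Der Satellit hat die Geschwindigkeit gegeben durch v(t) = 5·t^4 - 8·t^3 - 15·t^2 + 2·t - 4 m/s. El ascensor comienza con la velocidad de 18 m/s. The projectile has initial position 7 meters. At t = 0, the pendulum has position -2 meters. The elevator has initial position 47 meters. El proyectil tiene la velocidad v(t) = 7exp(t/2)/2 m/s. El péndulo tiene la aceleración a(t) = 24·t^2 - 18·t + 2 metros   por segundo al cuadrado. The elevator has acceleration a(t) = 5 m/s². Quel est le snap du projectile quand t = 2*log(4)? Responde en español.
Para resolver esto, necesitamos tomar 3 derivadas de nuestra ecuación de la velocidad v(t) = 7·exp(t/2)/2. Derivando la velocidad, obtenemos la aceleración: a(t) = 7·exp(t/2)/4. Tomando d/dt de a(t), encontramos j(t) = 7·exp(t/2)/8. La derivada de la sacudida da el snap: s(t) = 7·exp(t/2)/16. Tenemos el snap s(t) = 7·exp(t/2)/16. Sustituyendo t = 2*log(4): s(2*log(4)) = 7/4.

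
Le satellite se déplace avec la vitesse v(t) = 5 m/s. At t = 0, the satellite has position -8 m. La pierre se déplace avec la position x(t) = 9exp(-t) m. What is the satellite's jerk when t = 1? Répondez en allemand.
Um dies zu lösen, müssen wir 2 Ableitungen unserer Gleichung für die Geschwindigkeit v(t) = 5 nehmen. Die Ableitung von der Geschwindigkeit ergibt die Beschleunigung: a(t) = 0. Mit d/dt von a(t) finden wir j(t) = 0. Aus der Gleichung für den Ruck j(t) = 0, setzen wir t = 1 ein und erhalten j = 0.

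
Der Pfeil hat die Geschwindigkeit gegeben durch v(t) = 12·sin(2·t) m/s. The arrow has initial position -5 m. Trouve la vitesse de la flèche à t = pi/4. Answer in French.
De l'équation de la vitesse v(t) = 12·sin(2·t), nous substituons t = pi/4 pour obtenir v = 12.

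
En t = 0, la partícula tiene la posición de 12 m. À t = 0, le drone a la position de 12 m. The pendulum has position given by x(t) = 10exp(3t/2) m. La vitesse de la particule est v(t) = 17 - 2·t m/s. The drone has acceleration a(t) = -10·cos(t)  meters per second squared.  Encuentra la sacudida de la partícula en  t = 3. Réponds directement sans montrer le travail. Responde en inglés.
j(3) = 0.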